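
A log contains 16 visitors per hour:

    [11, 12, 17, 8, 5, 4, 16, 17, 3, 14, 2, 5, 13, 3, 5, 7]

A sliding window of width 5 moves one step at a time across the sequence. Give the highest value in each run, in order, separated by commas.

17, 17, 17, 17, 17, 17, 17, 17, 14, 14, 13, 13

(11, 12, 17, 8, 5) → max 17
(12, 17, 8, 5, 4) → max 17
(17, 8, 5, 4, 16) → max 17
(8, 5, 4, 16, 17) → max 17
(5, 4, 16, 17, 3) → max 17
(4, 16, 17, 3, 14) → max 17
(16, 17, 3, 14, 2) → max 17
(17, 3, 14, 2, 5) → max 17
(3, 14, 2, 5, 13) → max 14
(14, 2, 5, 13, 3) → max 14
(2, 5, 13, 3, 5) → max 13
(5, 13, 3, 5, 7) → max 13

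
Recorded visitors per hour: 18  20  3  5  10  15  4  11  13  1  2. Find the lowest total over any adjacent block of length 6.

46

Window sums for each of the 6 positions:
18 20 3 5 10 15 → sum 71
20 3 5 10 15 4 → sum 57
3 5 10 15 4 11 → sum 48
5 10 15 4 11 13 → sum 58
10 15 4 11 13 1 → sum 54
15 4 11 13 1 2 → sum 46
Lowest of these is 46.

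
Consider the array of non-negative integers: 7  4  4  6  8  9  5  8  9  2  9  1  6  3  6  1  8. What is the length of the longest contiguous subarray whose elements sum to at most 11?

Extend to the right; shrink from the left whenever the sum exceeds 11:
[7] sum 7 len 1
[7, 4] sum 11 len 2
[4, 4] sum 8 len 2
[4, 6] sum 10 len 2
[8] sum 8 len 1
[9] sum 9 len 1
[5] sum 5 len 1
[8] sum 8 len 1
[9] sum 9 len 1
[9, 2] sum 11 len 2
[2, 9] sum 11 len 2
[9, 1] sum 10 len 2
[1, 6] sum 7 len 2
[1, 6, 3] sum 10 len 3
[3, 6] sum 9 len 2
[3, 6, 1] sum 10 len 3
[1, 8] sum 9 len 2
Longest length seen: 3.

3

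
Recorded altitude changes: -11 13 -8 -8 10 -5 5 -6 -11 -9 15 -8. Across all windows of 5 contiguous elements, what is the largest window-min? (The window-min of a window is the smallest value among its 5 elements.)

Window mins for each of the 8 positions:
(-11, 13, -8, -8, 10) → min -11
(13, -8, -8, 10, -5) → min -8
(-8, -8, 10, -5, 5) → min -8
(-8, 10, -5, 5, -6) → min -8
(10, -5, 5, -6, -11) → min -11
(-5, 5, -6, -11, -9) → min -11
(5, -6, -11, -9, 15) → min -11
(-6, -11, -9, 15, -8) → min -11
Largest of these is -8.

-8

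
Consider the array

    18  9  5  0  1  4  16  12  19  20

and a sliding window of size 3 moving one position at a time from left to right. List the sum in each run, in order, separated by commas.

Sliding a size-3 window across the 10 values:
18 9 5 → sum 32
9 5 0 → sum 14
5 0 1 → sum 6
0 1 4 → sum 5
1 4 16 → sum 21
4 16 12 → sum 32
16 12 19 → sum 47
12 19 20 → sum 51

32, 14, 6, 5, 21, 32, 47, 51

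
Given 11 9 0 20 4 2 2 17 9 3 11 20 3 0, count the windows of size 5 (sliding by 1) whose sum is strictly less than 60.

11 9 0 20 4 → sum 44  < 60 ✓
9 0 20 4 2 → sum 35  < 60 ✓
0 20 4 2 2 → sum 28  < 60 ✓
20 4 2 2 17 → sum 45  < 60 ✓
4 2 2 17 9 → sum 34  < 60 ✓
2 2 17 9 3 → sum 33  < 60 ✓
2 17 9 3 11 → sum 42  < 60 ✓
17 9 3 11 20 → sum 60
9 3 11 20 3 → sum 46  < 60 ✓
3 11 20 3 0 → sum 37  < 60 ✓
9 windows satisfy the condition.

9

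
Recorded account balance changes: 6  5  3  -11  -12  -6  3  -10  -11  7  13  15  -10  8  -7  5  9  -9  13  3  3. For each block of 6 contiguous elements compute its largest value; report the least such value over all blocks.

Window maxs for each of the 16 positions:
(6, 5, 3, -11, -12, -6) → max 6
(5, 3, -11, -12, -6, 3) → max 5
(3, -11, -12, -6, 3, -10) → max 3
(-11, -12, -6, 3, -10, -11) → max 3
(-12, -6, 3, -10, -11, 7) → max 7
(-6, 3, -10, -11, 7, 13) → max 13
(3, -10, -11, 7, 13, 15) → max 15
(-10, -11, 7, 13, 15, -10) → max 15
(-11, 7, 13, 15, -10, 8) → max 15
(7, 13, 15, -10, 8, -7) → max 15
(13, 15, -10, 8, -7, 5) → max 15
(15, -10, 8, -7, 5, 9) → max 15
(-10, 8, -7, 5, 9, -9) → max 9
(8, -7, 5, 9, -9, 13) → max 13
(-7, 5, 9, -9, 13, 3) → max 13
(5, 9, -9, 13, 3, 3) → max 13
Least of these is 3.

3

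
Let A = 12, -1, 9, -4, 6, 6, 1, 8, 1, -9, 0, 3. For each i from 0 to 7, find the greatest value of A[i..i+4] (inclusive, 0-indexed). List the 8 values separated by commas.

Sliding a size-5 window across the 12 values:
[12, -1, 9, -4, 6] → max 12
[-1, 9, -4, 6, 6] → max 9
[9, -4, 6, 6, 1] → max 9
[-4, 6, 6, 1, 8] → max 8
[6, 6, 1, 8, 1] → max 8
[6, 1, 8, 1, -9] → max 8
[1, 8, 1, -9, 0] → max 8
[8, 1, -9, 0, 3] → max 8

12, 9, 9, 8, 8, 8, 8, 8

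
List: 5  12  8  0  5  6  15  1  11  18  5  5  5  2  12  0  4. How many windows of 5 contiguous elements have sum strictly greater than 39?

4

[5, 12, 8, 0, 5] → sum 30
[12, 8, 0, 5, 6] → sum 31
[8, 0, 5, 6, 15] → sum 34
[0, 5, 6, 15, 1] → sum 27
[5, 6, 15, 1, 11] → sum 38
[6, 15, 1, 11, 18] → sum 51  > 39 ✓
[15, 1, 11, 18, 5] → sum 50  > 39 ✓
[1, 11, 18, 5, 5] → sum 40  > 39 ✓
[11, 18, 5, 5, 5] → sum 44  > 39 ✓
[18, 5, 5, 5, 2] → sum 35
[5, 5, 5, 2, 12] → sum 29
[5, 5, 2, 12, 0] → sum 24
[5, 2, 12, 0, 4] → sum 23
4 windows satisfy the condition.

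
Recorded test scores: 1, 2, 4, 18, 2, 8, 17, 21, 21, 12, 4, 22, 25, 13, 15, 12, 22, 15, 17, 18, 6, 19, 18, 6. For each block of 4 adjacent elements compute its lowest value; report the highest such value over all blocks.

15

(1, 2, 4, 18) → min 1
(2, 4, 18, 2) → min 2
(4, 18, 2, 8) → min 2
(18, 2, 8, 17) → min 2
(2, 8, 17, 21) → min 2
(8, 17, 21, 21) → min 8
(17, 21, 21, 12) → min 12
(21, 21, 12, 4) → min 4
(21, 12, 4, 22) → min 4
(12, 4, 22, 25) → min 4
(4, 22, 25, 13) → min 4
(22, 25, 13, 15) → min 13
(25, 13, 15, 12) → min 12
(13, 15, 12, 22) → min 12
(15, 12, 22, 15) → min 12
(12, 22, 15, 17) → min 12
(22, 15, 17, 18) → min 15
(15, 17, 18, 6) → min 6
(17, 18, 6, 19) → min 6
(18, 6, 19, 18) → min 6
(6, 19, 18, 6) → min 6
Highest of these is 15.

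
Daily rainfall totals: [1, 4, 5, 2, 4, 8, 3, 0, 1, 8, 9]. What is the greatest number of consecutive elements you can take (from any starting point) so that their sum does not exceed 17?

Extend to the right; shrink from the left whenever the sum exceeds 17:
add 1: [1] sum 1, len 1
add 4: [1, 4] sum 5, len 2
add 5: [1, 4, 5] sum 10, len 3
add 2: [1, 4, 5, 2] sum 12, len 4
add 4: [1, 4, 5, 2, 4] sum 16, len 5
add 8: [2, 4, 8] sum 14, len 3
add 3: [2, 4, 8, 3] sum 17, len 4
add 0: [2, 4, 8, 3, 0] sum 17, len 5
add 1: [4, 8, 3, 0, 1] sum 16, len 5
add 8: [3, 0, 1, 8] sum 12, len 4
add 9: [8, 9] sum 17, len 2
Longest length seen: 5.

5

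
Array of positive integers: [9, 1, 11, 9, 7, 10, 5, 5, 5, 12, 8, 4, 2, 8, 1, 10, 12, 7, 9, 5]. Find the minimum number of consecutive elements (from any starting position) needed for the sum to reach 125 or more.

17

Extend right; whenever the sum reaches 125, record the length and shrink from the left:
add 9: running sum 9 < 125
add 1: running sum 10 < 125
add 11: running sum 21 < 125
add 9: running sum 30 < 125
add 7: running sum 37 < 125
add 10: running sum 47 < 125
add 5: running sum 52 < 125
add 5: running sum 57 < 125
add 5: running sum 62 < 125
add 12: running sum 74 < 125
add 8: running sum 82 < 125
add 4: running sum 86 < 125
add 2: running sum 88 < 125
add 8: running sum 96 < 125
add 1: running sum 97 < 125
add 10: running sum 107 < 125
add 12: running sum 119 < 125
add 7: shortest ending here [9, 1, 11, 9, 7, 10, 5, 5, 5, 12, 8, 4, 2, 8, 1, 10, 12, 7] sum 126, len 18
add 9: shortest ending here [11, 9, 7, 10, 5, 5, 5, 12, 8, 4, 2, 8, 1, 10, 12, 7, 9] sum 125, len 17
add 5: shortest ending here [11, 9, 7, 10, 5, 5, 5, 12, 8, 4, 2, 8, 1, 10, 12, 7, 9, 5] sum 130, len 18
Shortest qualifying length: 17.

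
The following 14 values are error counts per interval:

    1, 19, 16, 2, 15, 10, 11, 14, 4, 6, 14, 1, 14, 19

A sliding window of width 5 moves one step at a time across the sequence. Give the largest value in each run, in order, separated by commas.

(1, 19, 16, 2, 15) → max 19
(19, 16, 2, 15, 10) → max 19
(16, 2, 15, 10, 11) → max 16
(2, 15, 10, 11, 14) → max 15
(15, 10, 11, 14, 4) → max 15
(10, 11, 14, 4, 6) → max 14
(11, 14, 4, 6, 14) → max 14
(14, 4, 6, 14, 1) → max 14
(4, 6, 14, 1, 14) → max 14
(6, 14, 1, 14, 19) → max 19

19, 19, 16, 15, 15, 14, 14, 14, 14, 19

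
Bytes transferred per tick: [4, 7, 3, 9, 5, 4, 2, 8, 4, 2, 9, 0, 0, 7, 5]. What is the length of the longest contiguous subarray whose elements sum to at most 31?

8

Extend to the right; shrink from the left whenever the sum exceeds 31:
→ 4: sum 4, len 1
→ 7: sum 11, len 2
→ 3: sum 14, len 3
→ 9: sum 23, len 4
→ 5: sum 28, len 5
→ 4 (dropped 4): sum 28, len 5
→ 2: sum 30, len 6
→ 8 (dropped 7): sum 31, len 6
→ 4 (dropped 3, 9): sum 23, len 5
→ 2: sum 25, len 6
→ 9 (dropped 5): sum 29, len 6
→ 0: sum 29, len 7
→ 0: sum 29, len 8
→ 7 (dropped 4, 2): sum 30, len 7
→ 5 (dropped 8): sum 27, len 7
Longest length seen: 8.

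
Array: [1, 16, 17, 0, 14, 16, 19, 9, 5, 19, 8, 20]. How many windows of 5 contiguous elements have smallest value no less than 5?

4

[1, 16, 17, 0, 14] → min 0
[16, 17, 0, 14, 16] → min 0
[17, 0, 14, 16, 19] → min 0
[0, 14, 16, 19, 9] → min 0
[14, 16, 19, 9, 5] → min 5  ≥ 5 ✓
[16, 19, 9, 5, 19] → min 5  ≥ 5 ✓
[19, 9, 5, 19, 8] → min 5  ≥ 5 ✓
[9, 5, 19, 8, 20] → min 5  ≥ 5 ✓
4 windows satisfy the condition.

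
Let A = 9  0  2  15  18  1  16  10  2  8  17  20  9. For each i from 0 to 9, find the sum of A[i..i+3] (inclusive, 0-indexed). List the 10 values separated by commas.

26, 35, 36, 50, 45, 29, 36, 37, 47, 54

9 0 2 15 → sum 26
0 2 15 18 → sum 35
2 15 18 1 → sum 36
15 18 1 16 → sum 50
18 1 16 10 → sum 45
1 16 10 2 → sum 29
16 10 2 8 → sum 36
10 2 8 17 → sum 37
2 8 17 20 → sum 47
8 17 20 9 → sum 54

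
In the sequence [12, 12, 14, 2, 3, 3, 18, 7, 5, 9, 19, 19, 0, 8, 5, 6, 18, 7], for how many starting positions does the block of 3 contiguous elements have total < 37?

(12, 12, 14) → sum 38
(12, 14, 2) → sum 28  < 37 ✓
(14, 2, 3) → sum 19  < 37 ✓
(2, 3, 3) → sum 8  < 37 ✓
(3, 3, 18) → sum 24  < 37 ✓
(3, 18, 7) → sum 28  < 37 ✓
(18, 7, 5) → sum 30  < 37 ✓
(7, 5, 9) → sum 21  < 37 ✓
(5, 9, 19) → sum 33  < 37 ✓
(9, 19, 19) → sum 47
(19, 19, 0) → sum 38
(19, 0, 8) → sum 27  < 37 ✓
(0, 8, 5) → sum 13  < 37 ✓
(8, 5, 6) → sum 19  < 37 ✓
(5, 6, 18) → sum 29  < 37 ✓
(6, 18, 7) → sum 31  < 37 ✓
13 windows satisfy the condition.

13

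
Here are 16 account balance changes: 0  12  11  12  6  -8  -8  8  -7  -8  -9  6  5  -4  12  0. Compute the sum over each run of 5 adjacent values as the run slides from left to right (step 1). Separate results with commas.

(0, 12, 11, 12, 6) → sum 41
(12, 11, 12, 6, -8) → sum 33
(11, 12, 6, -8, -8) → sum 13
(12, 6, -8, -8, 8) → sum 10
(6, -8, -8, 8, -7) → sum -9
(-8, -8, 8, -7, -8) → sum -23
(-8, 8, -7, -8, -9) → sum -24
(8, -7, -8, -9, 6) → sum -10
(-7, -8, -9, 6, 5) → sum -13
(-8, -9, 6, 5, -4) → sum -10
(-9, 6, 5, -4, 12) → sum 10
(6, 5, -4, 12, 0) → sum 19

41, 33, 13, 10, -9, -23, -24, -10, -13, -10, 10, 19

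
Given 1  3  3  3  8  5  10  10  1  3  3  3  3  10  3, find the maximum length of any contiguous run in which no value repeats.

4

[1] len 1
[1, 3] len 2
[3] len 1
[3] len 1
[3, 8] len 2
[3, 8, 5] len 3
[3, 8, 5, 10] len 4
[10] len 1
[10, 1] len 2
[10, 1, 3] len 3
[3] len 1
[3] len 1
[3] len 1
[3, 10] len 2
[10, 3] len 2
Longest all-distinct length: 4.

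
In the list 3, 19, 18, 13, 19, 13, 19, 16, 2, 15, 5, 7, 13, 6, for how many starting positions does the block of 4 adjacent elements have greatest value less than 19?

4

3 19 18 13 → max 19
19 18 13 19 → max 19
18 13 19 13 → max 19
13 19 13 19 → max 19
19 13 19 16 → max 19
13 19 16 2 → max 19
19 16 2 15 → max 19
16 2 15 5 → max 16  < 19 ✓
2 15 5 7 → max 15  < 19 ✓
15 5 7 13 → max 15  < 19 ✓
5 7 13 6 → max 13  < 19 ✓
4 windows satisfy the condition.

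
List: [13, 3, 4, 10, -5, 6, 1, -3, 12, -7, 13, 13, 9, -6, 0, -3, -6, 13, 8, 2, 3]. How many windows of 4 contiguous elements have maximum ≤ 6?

2

13 3 4 10 → max 13
3 4 10 -5 → max 10
4 10 -5 6 → max 10
10 -5 6 1 → max 10
-5 6 1 -3 → max 6  ≤ 6 ✓
6 1 -3 12 → max 12
1 -3 12 -7 → max 12
-3 12 -7 13 → max 13
12 -7 13 13 → max 13
-7 13 13 9 → max 13
13 13 9 -6 → max 13
13 9 -6 0 → max 13
9 -6 0 -3 → max 9
-6 0 -3 -6 → max 0  ≤ 6 ✓
0 -3 -6 13 → max 13
-3 -6 13 8 → max 13
-6 13 8 2 → max 13
13 8 2 3 → max 13
2 windows satisfy the condition.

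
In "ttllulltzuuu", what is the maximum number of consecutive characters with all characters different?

4

[t] len 1
[t] len 1
[t, l] len 2
[l] len 1
[l, u] len 2
[u, l] len 2
[l] len 1
[l, t] len 2
[l, t, z] len 3
[l, t, z, u] len 4
[u] len 1
[u] len 1
Longest all-distinct length: 4.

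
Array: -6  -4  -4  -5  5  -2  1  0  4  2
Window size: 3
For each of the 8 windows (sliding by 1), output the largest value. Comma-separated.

[-6, -4, -4] → max -4
[-4, -4, -5] → max -4
[-4, -5, 5] → max 5
[-5, 5, -2] → max 5
[5, -2, 1] → max 5
[-2, 1, 0] → max 1
[1, 0, 4] → max 4
[0, 4, 2] → max 4

-4, -4, 5, 5, 5, 1, 4, 4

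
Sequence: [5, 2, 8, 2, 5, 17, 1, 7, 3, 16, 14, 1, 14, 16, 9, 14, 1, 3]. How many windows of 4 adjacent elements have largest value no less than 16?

12

(5, 2, 8, 2) → max 8
(2, 8, 2, 5) → max 8
(8, 2, 5, 17) → max 17  ≥ 16 ✓
(2, 5, 17, 1) → max 17  ≥ 16 ✓
(5, 17, 1, 7) → max 17  ≥ 16 ✓
(17, 1, 7, 3) → max 17  ≥ 16 ✓
(1, 7, 3, 16) → max 16  ≥ 16 ✓
(7, 3, 16, 14) → max 16  ≥ 16 ✓
(3, 16, 14, 1) → max 16  ≥ 16 ✓
(16, 14, 1, 14) → max 16  ≥ 16 ✓
(14, 1, 14, 16) → max 16  ≥ 16 ✓
(1, 14, 16, 9) → max 16  ≥ 16 ✓
(14, 16, 9, 14) → max 16  ≥ 16 ✓
(16, 9, 14, 1) → max 16  ≥ 16 ✓
(9, 14, 1, 3) → max 14
12 windows satisfy the condition.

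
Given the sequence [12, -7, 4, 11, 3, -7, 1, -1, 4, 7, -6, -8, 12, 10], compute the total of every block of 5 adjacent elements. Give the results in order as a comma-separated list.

[12, -7, 4, 11, 3] → sum 23
[-7, 4, 11, 3, -7] → sum 4
[4, 11, 3, -7, 1] → sum 12
[11, 3, -7, 1, -1] → sum 7
[3, -7, 1, -1, 4] → sum 0
[-7, 1, -1, 4, 7] → sum 4
[1, -1, 4, 7, -6] → sum 5
[-1, 4, 7, -6, -8] → sum -4
[4, 7, -6, -8, 12] → sum 9
[7, -6, -8, 12, 10] → sum 15

23, 4, 12, 7, 0, 4, 5, -4, 9, 15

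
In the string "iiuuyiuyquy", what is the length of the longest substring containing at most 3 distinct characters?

8

[i] 1 distinct, len 1
[i, i] 1 distinct, len 2
[i, i, u] 2 distinct, len 3
[i, i, u, u] 2 distinct, len 4
[i, i, u, u, y] 3 distinct, len 5
[i, i, u, u, y, i] 3 distinct, len 6
[i, i, u, u, y, i, u] 3 distinct, len 7
[i, i, u, u, y, i, u, y] 3 distinct, len 8
[u, y, q] 3 distinct, len 3
[u, y, q, u] 3 distinct, len 4
[u, y, q, u, y] 3 distinct, len 5
Longest length with ≤3 distinct: 8.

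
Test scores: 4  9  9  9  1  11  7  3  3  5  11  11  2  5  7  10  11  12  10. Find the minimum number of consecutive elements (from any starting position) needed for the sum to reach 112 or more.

16

Extend right; whenever the sum reaches 112, record the length and shrink from the left:
add 4: running sum 4 < 112
add 9: running sum 13 < 112
add 9: running sum 22 < 112
add 9: running sum 31 < 112
add 1: running sum 32 < 112
add 11: running sum 43 < 112
add 7: running sum 50 < 112
add 3: running sum 53 < 112
add 3: running sum 56 < 112
add 5: running sum 61 < 112
add 11: running sum 72 < 112
add 11: running sum 83 < 112
add 2: running sum 85 < 112
add 5: running sum 90 < 112
add 7: running sum 97 < 112
add 10: running sum 107 < 112
add 11: shortest ending here [9, 9, 9, 1, 11, 7, 3, 3, 5, 11, 11, 2, 5, 7, 10, 11] sum 114, len 16
add 12: shortest ending here [9, 9, 1, 11, 7, 3, 3, 5, 11, 11, 2, 5, 7, 10, 11, 12] sum 117, len 16
add 10: shortest ending here [9, 1, 11, 7, 3, 3, 5, 11, 11, 2, 5, 7, 10, 11, 12, 10] sum 118, len 16
Shortest qualifying length: 16.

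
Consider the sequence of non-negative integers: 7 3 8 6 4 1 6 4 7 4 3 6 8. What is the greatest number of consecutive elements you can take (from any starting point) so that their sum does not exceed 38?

→ 7: sum 7, len 1
→ 3: sum 10, len 2
→ 8: sum 18, len 3
→ 6: sum 24, len 4
→ 4: sum 28, len 5
→ 1: sum 29, len 6
→ 6: sum 35, len 7
→ 4 (dropped 7): sum 32, len 7
→ 7 (dropped 3): sum 36, len 7
→ 4 (dropped 8): sum 32, len 7
→ 3: sum 35, len 8
→ 6 (dropped 6): sum 35, len 8
→ 8 (dropped 4, 1): sum 38, len 7
Longest length seen: 8.

8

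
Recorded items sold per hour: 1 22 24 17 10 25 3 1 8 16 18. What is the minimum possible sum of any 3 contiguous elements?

12

[1, 22, 24] → sum 47
[22, 24, 17] → sum 63
[24, 17, 10] → sum 51
[17, 10, 25] → sum 52
[10, 25, 3] → sum 38
[25, 3, 1] → sum 29
[3, 1, 8] → sum 12
[1, 8, 16] → sum 25
[8, 16, 18] → sum 42
Minimum of these is 12.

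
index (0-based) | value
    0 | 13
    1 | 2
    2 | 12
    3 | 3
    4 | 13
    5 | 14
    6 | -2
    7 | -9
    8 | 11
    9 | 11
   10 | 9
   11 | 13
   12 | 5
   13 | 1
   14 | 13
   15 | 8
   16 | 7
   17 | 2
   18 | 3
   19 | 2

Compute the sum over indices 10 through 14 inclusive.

Elements at indices 10..14: 9, 13, 5, 1, 13
sum(9, 13, 5, 1, 13) = 41

41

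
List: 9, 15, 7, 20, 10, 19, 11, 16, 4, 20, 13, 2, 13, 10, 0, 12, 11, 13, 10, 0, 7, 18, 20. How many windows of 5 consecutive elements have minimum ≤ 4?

15

9 15 7 20 10 → min 7
15 7 20 10 19 → min 7
7 20 10 19 11 → min 7
20 10 19 11 16 → min 10
10 19 11 16 4 → min 4  ≤ 4 ✓
19 11 16 4 20 → min 4  ≤ 4 ✓
11 16 4 20 13 → min 4  ≤ 4 ✓
16 4 20 13 2 → min 2  ≤ 4 ✓
4 20 13 2 13 → min 2  ≤ 4 ✓
20 13 2 13 10 → min 2  ≤ 4 ✓
13 2 13 10 0 → min 0  ≤ 4 ✓
2 13 10 0 12 → min 0  ≤ 4 ✓
13 10 0 12 11 → min 0  ≤ 4 ✓
10 0 12 11 13 → min 0  ≤ 4 ✓
0 12 11 13 10 → min 0  ≤ 4 ✓
12 11 13 10 0 → min 0  ≤ 4 ✓
11 13 10 0 7 → min 0  ≤ 4 ✓
13 10 0 7 18 → min 0  ≤ 4 ✓
10 0 7 18 20 → min 0  ≤ 4 ✓
15 windows satisfy the condition.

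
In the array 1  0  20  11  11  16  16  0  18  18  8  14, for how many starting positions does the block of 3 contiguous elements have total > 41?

[1, 0, 20] → sum 21
[0, 20, 11] → sum 31
[20, 11, 11] → sum 42  > 41 ✓
[11, 11, 16] → sum 38
[11, 16, 16] → sum 43  > 41 ✓
[16, 16, 0] → sum 32
[16, 0, 18] → sum 34
[0, 18, 18] → sum 36
[18, 18, 8] → sum 44  > 41 ✓
[18, 8, 14] → sum 40
3 windows satisfy the condition.

3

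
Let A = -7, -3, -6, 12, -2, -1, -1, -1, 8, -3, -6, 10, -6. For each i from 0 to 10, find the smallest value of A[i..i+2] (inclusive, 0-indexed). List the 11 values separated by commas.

-7, -6, -6, -2, -2, -1, -1, -3, -6, -6, -6

-7 -3 -6 → min -7
-3 -6 12 → min -6
-6 12 -2 → min -6
12 -2 -1 → min -2
-2 -1 -1 → min -2
-1 -1 -1 → min -1
-1 -1 8 → min -1
-1 8 -3 → min -3
8 -3 -6 → min -6
-3 -6 10 → min -6
-6 10 -6 → min -6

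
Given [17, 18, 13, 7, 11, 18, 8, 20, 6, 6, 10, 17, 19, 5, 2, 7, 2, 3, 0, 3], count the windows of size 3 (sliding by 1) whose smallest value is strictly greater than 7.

4

[17, 18, 13] → min 13  > 7 ✓
[18, 13, 7] → min 7
[13, 7, 11] → min 7
[7, 11, 18] → min 7
[11, 18, 8] → min 8  > 7 ✓
[18, 8, 20] → min 8  > 7 ✓
[8, 20, 6] → min 6
[20, 6, 6] → min 6
[6, 6, 10] → min 6
[6, 10, 17] → min 6
[10, 17, 19] → min 10  > 7 ✓
[17, 19, 5] → min 5
[19, 5, 2] → min 2
[5, 2, 7] → min 2
[2, 7, 2] → min 2
[7, 2, 3] → min 2
[2, 3, 0] → min 0
[3, 0, 3] → min 0
4 windows satisfy the condition.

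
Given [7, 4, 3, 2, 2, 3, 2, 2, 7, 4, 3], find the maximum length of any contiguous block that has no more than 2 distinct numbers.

Extend right; when distinct count exceeds 2, shrink from the left:
[7] 1 distinct, len 1
[7, 4] 2 distinct, len 2
[4, 3] 2 distinct, len 2
[3, 2] 2 distinct, len 2
[3, 2, 2] 2 distinct, len 3
[3, 2, 2, 3] 2 distinct, len 4
[3, 2, 2, 3, 2] 2 distinct, len 5
[3, 2, 2, 3, 2, 2] 2 distinct, len 6
[2, 2, 7] 2 distinct, len 3
[7, 4] 2 distinct, len 2
[4, 3] 2 distinct, len 2
Longest length with ≤2 distinct: 6.

6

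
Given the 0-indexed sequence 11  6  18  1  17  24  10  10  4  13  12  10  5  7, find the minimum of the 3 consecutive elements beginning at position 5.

Elements at indices 5..7: 24, 10, 10
min(24, 10, 10) = 10

10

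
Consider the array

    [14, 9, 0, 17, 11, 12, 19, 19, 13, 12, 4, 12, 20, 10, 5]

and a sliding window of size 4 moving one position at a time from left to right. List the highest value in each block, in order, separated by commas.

17, 17, 17, 19, 19, 19, 19, 19, 13, 20, 20, 20

14 9 0 17 → max 17
9 0 17 11 → max 17
0 17 11 12 → max 17
17 11 12 19 → max 19
11 12 19 19 → max 19
12 19 19 13 → max 19
19 19 13 12 → max 19
19 13 12 4 → max 19
13 12 4 12 → max 13
12 4 12 20 → max 20
4 12 20 10 → max 20
12 20 10 5 → max 20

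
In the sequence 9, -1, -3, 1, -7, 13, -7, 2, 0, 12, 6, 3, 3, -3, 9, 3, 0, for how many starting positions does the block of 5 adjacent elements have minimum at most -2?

11

[9, -1, -3, 1, -7] → min -7  ≤ -2 ✓
[-1, -3, 1, -7, 13] → min -7  ≤ -2 ✓
[-3, 1, -7, 13, -7] → min -7  ≤ -2 ✓
[1, -7, 13, -7, 2] → min -7  ≤ -2 ✓
[-7, 13, -7, 2, 0] → min -7  ≤ -2 ✓
[13, -7, 2, 0, 12] → min -7  ≤ -2 ✓
[-7, 2, 0, 12, 6] → min -7  ≤ -2 ✓
[2, 0, 12, 6, 3] → min 0
[0, 12, 6, 3, 3] → min 0
[12, 6, 3, 3, -3] → min -3  ≤ -2 ✓
[6, 3, 3, -3, 9] → min -3  ≤ -2 ✓
[3, 3, -3, 9, 3] → min -3  ≤ -2 ✓
[3, -3, 9, 3, 0] → min -3  ≤ -2 ✓
11 windows satisfy the condition.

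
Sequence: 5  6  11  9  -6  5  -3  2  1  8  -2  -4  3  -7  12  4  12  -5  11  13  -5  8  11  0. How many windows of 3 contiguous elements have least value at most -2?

(5, 6, 11) → min 5
(6, 11, 9) → min 6
(11, 9, -6) → min -6  ≤ -2 ✓
(9, -6, 5) → min -6  ≤ -2 ✓
(-6, 5, -3) → min -6  ≤ -2 ✓
(5, -3, 2) → min -3  ≤ -2 ✓
(-3, 2, 1) → min -3  ≤ -2 ✓
(2, 1, 8) → min 1
(1, 8, -2) → min -2  ≤ -2 ✓
(8, -2, -4) → min -4  ≤ -2 ✓
(-2, -4, 3) → min -4  ≤ -2 ✓
(-4, 3, -7) → min -7  ≤ -2 ✓
(3, -7, 12) → min -7  ≤ -2 ✓
(-7, 12, 4) → min -7  ≤ -2 ✓
(12, 4, 12) → min 4
(4, 12, -5) → min -5  ≤ -2 ✓
(12, -5, 11) → min -5  ≤ -2 ✓
(-5, 11, 13) → min -5  ≤ -2 ✓
(11, 13, -5) → min -5  ≤ -2 ✓
(13, -5, 8) → min -5  ≤ -2 ✓
(-5, 8, 11) → min -5  ≤ -2 ✓
(8, 11, 0) → min 0
17 windows satisfy the condition.

17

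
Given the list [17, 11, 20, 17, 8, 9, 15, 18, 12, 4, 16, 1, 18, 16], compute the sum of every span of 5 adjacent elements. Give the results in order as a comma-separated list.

73, 65, 69, 67, 62, 58, 65, 51, 51, 55

(17, 11, 20, 17, 8) → sum 73
(11, 20, 17, 8, 9) → sum 65
(20, 17, 8, 9, 15) → sum 69
(17, 8, 9, 15, 18) → sum 67
(8, 9, 15, 18, 12) → sum 62
(9, 15, 18, 12, 4) → sum 58
(15, 18, 12, 4, 16) → sum 65
(18, 12, 4, 16, 1) → sum 51
(12, 4, 16, 1, 18) → sum 51
(4, 16, 1, 18, 16) → sum 55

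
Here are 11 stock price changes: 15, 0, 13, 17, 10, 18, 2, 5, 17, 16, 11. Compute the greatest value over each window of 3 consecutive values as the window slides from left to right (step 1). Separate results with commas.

15, 17, 17, 18, 18, 18, 17, 17, 17

Sliding a size-3 window across the 11 values:
(15, 0, 13) → max 15
(0, 13, 17) → max 17
(13, 17, 10) → max 17
(17, 10, 18) → max 18
(10, 18, 2) → max 18
(18, 2, 5) → max 18
(2, 5, 17) → max 17
(5, 17, 16) → max 17
(17, 16, 11) → max 17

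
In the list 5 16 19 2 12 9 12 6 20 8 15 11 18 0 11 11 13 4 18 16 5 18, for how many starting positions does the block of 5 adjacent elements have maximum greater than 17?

(5, 16, 19, 2, 12) → max 19  > 17 ✓
(16, 19, 2, 12, 9) → max 19  > 17 ✓
(19, 2, 12, 9, 12) → max 19  > 17 ✓
(2, 12, 9, 12, 6) → max 12
(12, 9, 12, 6, 20) → max 20  > 17 ✓
(9, 12, 6, 20, 8) → max 20  > 17 ✓
(12, 6, 20, 8, 15) → max 20  > 17 ✓
(6, 20, 8, 15, 11) → max 20  > 17 ✓
(20, 8, 15, 11, 18) → max 20  > 17 ✓
(8, 15, 11, 18, 0) → max 18  > 17 ✓
(15, 11, 18, 0, 11) → max 18  > 17 ✓
(11, 18, 0, 11, 11) → max 18  > 17 ✓
(18, 0, 11, 11, 13) → max 18  > 17 ✓
(0, 11, 11, 13, 4) → max 13
(11, 11, 13, 4, 18) → max 18  > 17 ✓
(11, 13, 4, 18, 16) → max 18  > 17 ✓
(13, 4, 18, 16, 5) → max 18  > 17 ✓
(4, 18, 16, 5, 18) → max 18  > 17 ✓
16 windows satisfy the condition.

16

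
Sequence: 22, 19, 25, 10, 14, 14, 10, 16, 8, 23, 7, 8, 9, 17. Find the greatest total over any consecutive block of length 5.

[22, 19, 25, 10, 14] → sum 90
[19, 25, 10, 14, 14] → sum 82
[25, 10, 14, 14, 10] → sum 73
[10, 14, 14, 10, 16] → sum 64
[14, 14, 10, 16, 8] → sum 62
[14, 10, 16, 8, 23] → sum 71
[10, 16, 8, 23, 7] → sum 64
[16, 8, 23, 7, 8] → sum 62
[8, 23, 7, 8, 9] → sum 55
[23, 7, 8, 9, 17] → sum 64
Greatest of these is 90.

90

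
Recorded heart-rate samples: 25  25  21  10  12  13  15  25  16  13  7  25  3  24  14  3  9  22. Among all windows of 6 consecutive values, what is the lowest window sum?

75

(25, 25, 21, 10, 12, 13) → sum 106
(25, 21, 10, 12, 13, 15) → sum 96
(21, 10, 12, 13, 15, 25) → sum 96
(10, 12, 13, 15, 25, 16) → sum 91
(12, 13, 15, 25, 16, 13) → sum 94
(13, 15, 25, 16, 13, 7) → sum 89
(15, 25, 16, 13, 7, 25) → sum 101
(25, 16, 13, 7, 25, 3) → sum 89
(16, 13, 7, 25, 3, 24) → sum 88
(13, 7, 25, 3, 24, 14) → sum 86
(7, 25, 3, 24, 14, 3) → sum 76
(25, 3, 24, 14, 3, 9) → sum 78
(3, 24, 14, 3, 9, 22) → sum 75
Lowest of these is 75.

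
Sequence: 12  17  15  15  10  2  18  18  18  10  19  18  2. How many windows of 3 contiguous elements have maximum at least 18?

(12, 17, 15) → max 17
(17, 15, 15) → max 17
(15, 15, 10) → max 15
(15, 10, 2) → max 15
(10, 2, 18) → max 18  ≥ 18 ✓
(2, 18, 18) → max 18  ≥ 18 ✓
(18, 18, 18) → max 18  ≥ 18 ✓
(18, 18, 10) → max 18  ≥ 18 ✓
(18, 10, 19) → max 19  ≥ 18 ✓
(10, 19, 18) → max 19  ≥ 18 ✓
(19, 18, 2) → max 19  ≥ 18 ✓
7 windows satisfy the condition.

7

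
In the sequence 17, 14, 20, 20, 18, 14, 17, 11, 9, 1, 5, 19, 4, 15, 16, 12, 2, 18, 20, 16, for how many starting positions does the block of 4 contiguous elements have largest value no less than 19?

17 14 20 20 → max 20  ≥ 19 ✓
14 20 20 18 → max 20  ≥ 19 ✓
20 20 18 14 → max 20  ≥ 19 ✓
20 18 14 17 → max 20  ≥ 19 ✓
18 14 17 11 → max 18
14 17 11 9 → max 17
17 11 9 1 → max 17
11 9 1 5 → max 11
9 1 5 19 → max 19  ≥ 19 ✓
1 5 19 4 → max 19  ≥ 19 ✓
5 19 4 15 → max 19  ≥ 19 ✓
19 4 15 16 → max 19  ≥ 19 ✓
4 15 16 12 → max 16
15 16 12 2 → max 16
16 12 2 18 → max 18
12 2 18 20 → max 20  ≥ 19 ✓
2 18 20 16 → max 20  ≥ 19 ✓
10 windows satisfy the condition.

10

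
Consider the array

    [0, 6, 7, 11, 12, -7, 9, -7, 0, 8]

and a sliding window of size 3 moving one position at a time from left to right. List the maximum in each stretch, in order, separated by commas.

7, 11, 12, 12, 12, 9, 9, 8

(0, 6, 7) → max 7
(6, 7, 11) → max 11
(7, 11, 12) → max 12
(11, 12, -7) → max 12
(12, -7, 9) → max 12
(-7, 9, -7) → max 9
(9, -7, 0) → max 9
(-7, 0, 8) → max 8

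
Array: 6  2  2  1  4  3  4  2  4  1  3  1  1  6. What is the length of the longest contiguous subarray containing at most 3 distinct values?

add 6: window [6] (1 distinct), len 1
add 2: window [6, 2] (2 distinct), len 2
add 2: window [6, 2, 2] (2 distinct), len 3
add 1: window [6, 2, 2, 1] (3 distinct), len 4
add 4: window [2, 2, 1, 4] (3 distinct), len 4
add 3: window [1, 4, 3] (3 distinct), len 3
add 4: window [1, 4, 3, 4] (3 distinct), len 4
add 2: window [4, 3, 4, 2] (3 distinct), len 4
add 4: window [4, 3, 4, 2, 4] (3 distinct), len 5
add 1: window [4, 2, 4, 1] (3 distinct), len 4
add 3: window [4, 1, 3] (3 distinct), len 3
add 1: window [4, 1, 3, 1] (3 distinct), len 4
add 1: window [4, 1, 3, 1, 1] (3 distinct), len 5
add 6: window [1, 3, 1, 1, 6] (3 distinct), len 5
Longest length with ≤3 distinct: 5.

5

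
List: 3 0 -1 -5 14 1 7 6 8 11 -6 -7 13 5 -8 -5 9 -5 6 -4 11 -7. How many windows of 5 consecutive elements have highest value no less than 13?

10

(3, 0, -1, -5, 14) → max 14  ≥ 13 ✓
(0, -1, -5, 14, 1) → max 14  ≥ 13 ✓
(-1, -5, 14, 1, 7) → max 14  ≥ 13 ✓
(-5, 14, 1, 7, 6) → max 14  ≥ 13 ✓
(14, 1, 7, 6, 8) → max 14  ≥ 13 ✓
(1, 7, 6, 8, 11) → max 11
(7, 6, 8, 11, -6) → max 11
(6, 8, 11, -6, -7) → max 11
(8, 11, -6, -7, 13) → max 13  ≥ 13 ✓
(11, -6, -7, 13, 5) → max 13  ≥ 13 ✓
(-6, -7, 13, 5, -8) → max 13  ≥ 13 ✓
(-7, 13, 5, -8, -5) → max 13  ≥ 13 ✓
(13, 5, -8, -5, 9) → max 13  ≥ 13 ✓
(5, -8, -5, 9, -5) → max 9
(-8, -5, 9, -5, 6) → max 9
(-5, 9, -5, 6, -4) → max 9
(9, -5, 6, -4, 11) → max 11
(-5, 6, -4, 11, -7) → max 11
10 windows satisfy the condition.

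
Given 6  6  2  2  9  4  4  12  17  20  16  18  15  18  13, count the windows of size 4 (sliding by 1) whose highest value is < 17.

6 6 2 2 → max 6  < 17 ✓
6 2 2 9 → max 9  < 17 ✓
2 2 9 4 → max 9  < 17 ✓
2 9 4 4 → max 9  < 17 ✓
9 4 4 12 → max 12  < 17 ✓
4 4 12 17 → max 17
4 12 17 20 → max 20
12 17 20 16 → max 20
17 20 16 18 → max 20
20 16 18 15 → max 20
16 18 15 18 → max 18
18 15 18 13 → max 18
5 windows satisfy the condition.

5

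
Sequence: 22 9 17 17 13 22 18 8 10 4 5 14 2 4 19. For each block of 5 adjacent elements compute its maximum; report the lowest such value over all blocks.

14

Window maxs for each of the 11 positions:
22 9 17 17 13 → max 22
9 17 17 13 22 → max 22
17 17 13 22 18 → max 22
17 13 22 18 8 → max 22
13 22 18 8 10 → max 22
22 18 8 10 4 → max 22
18 8 10 4 5 → max 18
8 10 4 5 14 → max 14
10 4 5 14 2 → max 14
4 5 14 2 4 → max 14
5 14 2 4 19 → max 19
Lowest of these is 14.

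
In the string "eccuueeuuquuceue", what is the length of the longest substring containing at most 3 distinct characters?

9

Extend right; when distinct count exceeds 3, shrink from the left:
add e: window [e] (1 distinct), len 1
add c: window [e, c] (2 distinct), len 2
add c: window [e, c, c] (2 distinct), len 3
add u: window [e, c, c, u] (3 distinct), len 4
add u: window [e, c, c, u, u] (3 distinct), len 5
add e: window [e, c, c, u, u, e] (3 distinct), len 6
add e: window [e, c, c, u, u, e, e] (3 distinct), len 7
add u: window [e, c, c, u, u, e, e, u] (3 distinct), len 8
add u: window [e, c, c, u, u, e, e, u, u] (3 distinct), len 9
add q: window [u, u, e, e, u, u, q] (3 distinct), len 7
add u: window [u, u, e, e, u, u, q, u] (3 distinct), len 8
add u: window [u, u, e, e, u, u, q, u, u] (3 distinct), len 9
add c: window [u, u, q, u, u, c] (3 distinct), len 6
add e: window [u, u, c, e] (3 distinct), len 4
add u: window [u, u, c, e, u] (3 distinct), len 5
add e: window [u, u, c, e, u, e] (3 distinct), len 6
Longest length with ≤3 distinct: 9.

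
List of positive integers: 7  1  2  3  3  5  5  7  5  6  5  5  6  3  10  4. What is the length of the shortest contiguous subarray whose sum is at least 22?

4

add 7: running sum 7 < 22
add 1: running sum 8 < 22
add 2: running sum 10 < 22
add 3: running sum 13 < 22
add 3: running sum 16 < 22
add 5: running sum 21 < 22
end 6: [7, 1, 2, 3, 3, 5, 5] sum 26, len 7
end 7: [3, 3, 5, 5, 7] sum 23, len 5
end 8: [5, 5, 7, 5] sum 22, len 4
end 9: [5, 7, 5, 6] sum 23, len 4
end 10: [7, 5, 6, 5] sum 23, len 4
end 11: [7, 5, 6, 5, 5] sum 28, len 5
end 12: [6, 5, 5, 6] sum 22, len 4
end 13: [6, 5, 5, 6, 3] sum 25, len 5
end 14: [5, 6, 3, 10] sum 24, len 4
end 15: [6, 3, 10, 4] sum 23, len 4
Shortest qualifying length: 4.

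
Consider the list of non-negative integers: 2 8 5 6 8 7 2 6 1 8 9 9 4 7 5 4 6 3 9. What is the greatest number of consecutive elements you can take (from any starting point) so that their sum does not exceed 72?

13

Extend to the right; shrink from the left whenever the sum exceeds 72:
add 2: [2] sum 2, len 1
add 8: [2, 8] sum 10, len 2
add 5: [2, 8, 5] sum 15, len 3
add 6: [2, 8, 5, 6] sum 21, len 4
add 8: [2, 8, 5, 6, 8] sum 29, len 5
add 7: [2, 8, 5, 6, 8, 7] sum 36, len 6
add 2: [2, 8, 5, 6, 8, 7, 2] sum 38, len 7
add 6: [2, 8, 5, 6, 8, 7, 2, 6] sum 44, len 8
add 1: [2, 8, 5, 6, 8, 7, 2, 6, 1] sum 45, len 9
add 8: [2, 8, 5, 6, 8, 7, 2, 6, 1, 8] sum 53, len 10
add 9: [2, 8, 5, 6, 8, 7, 2, 6, 1, 8, 9] sum 62, len 11
add 9: [2, 8, 5, 6, 8, 7, 2, 6, 1, 8, 9, 9] sum 71, len 12
add 4: [5, 6, 8, 7, 2, 6, 1, 8, 9, 9, 4] sum 65, len 11
add 7: [5, 6, 8, 7, 2, 6, 1, 8, 9, 9, 4, 7] sum 72, len 12
add 5: [6, 8, 7, 2, 6, 1, 8, 9, 9, 4, 7, 5] sum 72, len 12
add 4: [8, 7, 2, 6, 1, 8, 9, 9, 4, 7, 5, 4] sum 70, len 12
add 6: [7, 2, 6, 1, 8, 9, 9, 4, 7, 5, 4, 6] sum 68, len 12
add 3: [7, 2, 6, 1, 8, 9, 9, 4, 7, 5, 4, 6, 3] sum 71, len 13
add 9: [6, 1, 8, 9, 9, 4, 7, 5, 4, 6, 3, 9] sum 71, len 12
Longest length seen: 13.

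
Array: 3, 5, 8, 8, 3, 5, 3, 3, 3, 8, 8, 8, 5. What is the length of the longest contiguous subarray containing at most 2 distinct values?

[3] 1 distinct, len 1
[3, 5] 2 distinct, len 2
[5, 8] 2 distinct, len 2
[5, 8, 8] 2 distinct, len 3
[8, 8, 3] 2 distinct, len 3
[3, 5] 2 distinct, len 2
[3, 5, 3] 2 distinct, len 3
[3, 5, 3, 3] 2 distinct, len 4
[3, 5, 3, 3, 3] 2 distinct, len 5
[3, 3, 3, 8] 2 distinct, len 4
[3, 3, 3, 8, 8] 2 distinct, len 5
[3, 3, 3, 8, 8, 8] 2 distinct, len 6
[8, 8, 8, 5] 2 distinct, len 4
Longest length with ≤2 distinct: 6.

6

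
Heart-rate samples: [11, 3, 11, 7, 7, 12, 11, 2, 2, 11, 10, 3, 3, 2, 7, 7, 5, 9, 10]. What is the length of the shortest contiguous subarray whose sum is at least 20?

2

add 11: running sum 11 < 20
add 3: running sum 14 < 20
add 11: shortest ending here [11, 3, 11] sum 25, len 3
add 7: shortest ending here [3, 11, 7] sum 21, len 3
add 7: shortest ending here [11, 7, 7] sum 25, len 3
add 12: shortest ending here [7, 7, 12] sum 26, len 3
add 11: shortest ending here [12, 11] sum 23, len 2
add 2: shortest ending here [12, 11, 2] sum 25, len 3
add 2: shortest ending here [12, 11, 2, 2] sum 27, len 4
add 11: shortest ending here [11, 2, 2, 11] sum 26, len 4
add 10: shortest ending here [11, 10] sum 21, len 2
add 3: shortest ending here [11, 10, 3] sum 24, len 3
add 3: shortest ending here [11, 10, 3, 3] sum 27, len 4
add 2: shortest ending here [11, 10, 3, 3, 2] sum 29, len 5
add 7: shortest ending here [10, 3, 3, 2, 7] sum 25, len 5
add 7: shortest ending here [3, 3, 2, 7, 7] sum 22, len 5
add 5: shortest ending here [2, 7, 7, 5] sum 21, len 4
add 9: shortest ending here [7, 5, 9] sum 21, len 3
add 10: shortest ending here [5, 9, 10] sum 24, len 3
Shortest qualifying length: 2.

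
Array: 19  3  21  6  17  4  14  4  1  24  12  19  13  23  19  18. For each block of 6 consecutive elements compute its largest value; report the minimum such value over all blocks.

17

Each size-6 window and its max:
(19, 3, 21, 6, 17, 4) → max 21
(3, 21, 6, 17, 4, 14) → max 21
(21, 6, 17, 4, 14, 4) → max 21
(6, 17, 4, 14, 4, 1) → max 17
(17, 4, 14, 4, 1, 24) → max 24
(4, 14, 4, 1, 24, 12) → max 24
(14, 4, 1, 24, 12, 19) → max 24
(4, 1, 24, 12, 19, 13) → max 24
(1, 24, 12, 19, 13, 23) → max 24
(24, 12, 19, 13, 23, 19) → max 24
(12, 19, 13, 23, 19, 18) → max 23
Minimum of these is 17.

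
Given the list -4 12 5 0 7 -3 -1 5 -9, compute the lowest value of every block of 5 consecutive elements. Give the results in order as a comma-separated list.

(-4, 12, 5, 0, 7) → min -4
(12, 5, 0, 7, -3) → min -3
(5, 0, 7, -3, -1) → min -3
(0, 7, -3, -1, 5) → min -3
(7, -3, -1, 5, -9) → min -9

-4, -3, -3, -3, -9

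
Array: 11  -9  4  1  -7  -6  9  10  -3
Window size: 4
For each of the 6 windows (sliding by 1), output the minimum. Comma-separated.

-9, -9, -7, -7, -7, -6

(11, -9, 4, 1) → min -9
(-9, 4, 1, -7) → min -9
(4, 1, -7, -6) → min -7
(1, -7, -6, 9) → min -7
(-7, -6, 9, 10) → min -7
(-6, 9, 10, -3) → min -6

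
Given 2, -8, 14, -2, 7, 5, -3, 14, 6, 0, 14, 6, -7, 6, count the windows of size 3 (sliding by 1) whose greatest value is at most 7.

(2, -8, 14) → max 14
(-8, 14, -2) → max 14
(14, -2, 7) → max 14
(-2, 7, 5) → max 7  ≤ 7 ✓
(7, 5, -3) → max 7  ≤ 7 ✓
(5, -3, 14) → max 14
(-3, 14, 6) → max 14
(14, 6, 0) → max 14
(6, 0, 14) → max 14
(0, 14, 6) → max 14
(14, 6, -7) → max 14
(6, -7, 6) → max 6  ≤ 7 ✓
3 windows satisfy the condition.

3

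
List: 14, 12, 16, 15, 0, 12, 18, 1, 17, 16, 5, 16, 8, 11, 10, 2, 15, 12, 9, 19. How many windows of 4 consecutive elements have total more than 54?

2

14 12 16 15 → sum 57  > 54 ✓
12 16 15 0 → sum 43
16 15 0 12 → sum 43
15 0 12 18 → sum 45
0 12 18 1 → sum 31
12 18 1 17 → sum 48
18 1 17 16 → sum 52
1 17 16 5 → sum 39
17 16 5 16 → sum 54
16 5 16 8 → sum 45
5 16 8 11 → sum 40
16 8 11 10 → sum 45
8 11 10 2 → sum 31
11 10 2 15 → sum 38
10 2 15 12 → sum 39
2 15 12 9 → sum 38
15 12 9 19 → sum 55  > 54 ✓
2 windows satisfy the condition.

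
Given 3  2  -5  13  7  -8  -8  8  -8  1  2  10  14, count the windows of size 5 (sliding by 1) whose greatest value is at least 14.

1

[3, 2, -5, 13, 7] → max 13
[2, -5, 13, 7, -8] → max 13
[-5, 13, 7, -8, -8] → max 13
[13, 7, -8, -8, 8] → max 13
[7, -8, -8, 8, -8] → max 8
[-8, -8, 8, -8, 1] → max 8
[-8, 8, -8, 1, 2] → max 8
[8, -8, 1, 2, 10] → max 10
[-8, 1, 2, 10, 14] → max 14  ≥ 14 ✓
1 window satisfy the condition.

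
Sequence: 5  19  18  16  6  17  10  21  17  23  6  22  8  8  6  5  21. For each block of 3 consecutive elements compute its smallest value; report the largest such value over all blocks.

(5, 19, 18) → min 5
(19, 18, 16) → min 16
(18, 16, 6) → min 6
(16, 6, 17) → min 6
(6, 17, 10) → min 6
(17, 10, 21) → min 10
(10, 21, 17) → min 10
(21, 17, 23) → min 17
(17, 23, 6) → min 6
(23, 6, 22) → min 6
(6, 22, 8) → min 6
(22, 8, 8) → min 8
(8, 8, 6) → min 6
(8, 6, 5) → min 5
(6, 5, 21) → min 5
Largest of these is 17.

17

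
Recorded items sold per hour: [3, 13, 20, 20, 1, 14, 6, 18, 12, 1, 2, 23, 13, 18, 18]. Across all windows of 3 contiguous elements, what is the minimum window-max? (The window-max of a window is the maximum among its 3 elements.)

12

[3, 13, 20] → max 20
[13, 20, 20] → max 20
[20, 20, 1] → max 20
[20, 1, 14] → max 20
[1, 14, 6] → max 14
[14, 6, 18] → max 18
[6, 18, 12] → max 18
[18, 12, 1] → max 18
[12, 1, 2] → max 12
[1, 2, 23] → max 23
[2, 23, 13] → max 23
[23, 13, 18] → max 23
[13, 18, 18] → max 18
Minimum of these is 12.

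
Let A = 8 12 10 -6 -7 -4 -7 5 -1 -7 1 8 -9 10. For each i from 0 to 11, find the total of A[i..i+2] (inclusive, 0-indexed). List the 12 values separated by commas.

30, 16, -3, -17, -18, -6, -3, -3, -7, 2, 0, 9

[8, 12, 10] → sum 30
[12, 10, -6] → sum 16
[10, -6, -7] → sum -3
[-6, -7, -4] → sum -17
[-7, -4, -7] → sum -18
[-4, -7, 5] → sum -6
[-7, 5, -1] → sum -3
[5, -1, -7] → sum -3
[-1, -7, 1] → sum -7
[-7, 1, 8] → sum 2
[1, 8, -9] → sum 0
[8, -9, 10] → sum 9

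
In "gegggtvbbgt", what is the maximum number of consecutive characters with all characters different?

4

[g] len 1
[g, e] len 2
[e, g] len 2
[g] len 1
[g] len 1
[g, t] len 2
[g, t, v] len 3
[g, t, v, b] len 4
[b] len 1
[b, g] len 2
[b, g, t] len 3
Longest all-distinct length: 4.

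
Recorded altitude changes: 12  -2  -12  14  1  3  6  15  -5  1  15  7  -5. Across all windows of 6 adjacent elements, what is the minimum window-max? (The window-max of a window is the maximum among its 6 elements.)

Each size-6 window and its max:
(12, -2, -12, 14, 1, 3) → max 14
(-2, -12, 14, 1, 3, 6) → max 14
(-12, 14, 1, 3, 6, 15) → max 15
(14, 1, 3, 6, 15, -5) → max 15
(1, 3, 6, 15, -5, 1) → max 15
(3, 6, 15, -5, 1, 15) → max 15
(6, 15, -5, 1, 15, 7) → max 15
(15, -5, 1, 15, 7, -5) → max 15
Minimum of these is 14.

14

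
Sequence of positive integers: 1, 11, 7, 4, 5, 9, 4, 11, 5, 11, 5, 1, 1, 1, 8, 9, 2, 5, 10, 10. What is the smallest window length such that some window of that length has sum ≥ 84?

15

add 1: running sum 1 < 84
add 11: running sum 12 < 84
add 7: running sum 19 < 84
add 4: running sum 23 < 84
add 5: running sum 28 < 84
add 9: running sum 37 < 84
add 4: running sum 41 < 84
add 11: running sum 52 < 84
add 5: running sum 57 < 84
add 11: running sum 68 < 84
add 5: running sum 73 < 84
add 1: running sum 74 < 84
add 1: running sum 75 < 84
add 1: running sum 76 < 84
end 14: [1, 11, 7, 4, 5, 9, 4, 11, 5, 11, 5, 1, 1, 1, 8] sum 84, len 15
end 15: [11, 7, 4, 5, 9, 4, 11, 5, 11, 5, 1, 1, 1, 8, 9] sum 92, len 15
end 16: [11, 7, 4, 5, 9, 4, 11, 5, 11, 5, 1, 1, 1, 8, 9, 2] sum 94, len 16
end 17: [7, 4, 5, 9, 4, 11, 5, 11, 5, 1, 1, 1, 8, 9, 2, 5] sum 88, len 16
end 18: [5, 9, 4, 11, 5, 11, 5, 1, 1, 1, 8, 9, 2, 5, 10] sum 87, len 15
end 19: [9, 4, 11, 5, 11, 5, 1, 1, 1, 8, 9, 2, 5, 10, 10] sum 92, len 15
Shortest qualifying length: 15.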